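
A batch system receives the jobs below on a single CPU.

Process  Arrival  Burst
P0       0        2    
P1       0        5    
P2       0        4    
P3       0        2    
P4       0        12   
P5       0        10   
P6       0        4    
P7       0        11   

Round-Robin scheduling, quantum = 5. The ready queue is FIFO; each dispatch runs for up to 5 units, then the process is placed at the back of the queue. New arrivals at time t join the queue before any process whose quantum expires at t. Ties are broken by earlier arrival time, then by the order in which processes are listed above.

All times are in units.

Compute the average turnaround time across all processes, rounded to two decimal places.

25.13

Timeline: | P0 0-2 | P1 2-7 | P2 7-11 | P3 11-13 | P4 13-18 | P5 18-23 | P6 23-27 | P7 27-32 | P4 32-37 | P5 37-42 | P7 42-47 | P4 47-49 | P7 49-50 |
Completion: P0=2  P1=7  P2=11  P3=13  P4=49  P5=42  P6=27  P7=50
Turnaround times: P0=2, P1=7, P2=11, P3=13, P4=49, P5=42, P6=27, P7=50
Average turnaround = (2+7+11+13+49+42+27+50) / 8 = 201/8 = 25.13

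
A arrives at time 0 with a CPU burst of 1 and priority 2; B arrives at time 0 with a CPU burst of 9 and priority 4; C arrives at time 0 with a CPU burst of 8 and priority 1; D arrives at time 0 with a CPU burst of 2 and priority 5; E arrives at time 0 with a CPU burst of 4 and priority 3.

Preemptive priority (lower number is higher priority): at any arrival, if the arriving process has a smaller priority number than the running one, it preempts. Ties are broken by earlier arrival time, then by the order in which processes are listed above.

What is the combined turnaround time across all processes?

76

Timeline: | C 0-8 | A 8-9 | E 9-13 | B 13-22 | D 22-24 |
Completion: A=9  B=22  C=8  D=24  E=13
Turnaround (C−A): A=9  B=22  C=8  D=24  E=13
Turnaround = completion − arrival: A=9, B=22, C=8, D=24, E=13
Total turnaround = 9 + 22 + 8 + 24 + 13 = 76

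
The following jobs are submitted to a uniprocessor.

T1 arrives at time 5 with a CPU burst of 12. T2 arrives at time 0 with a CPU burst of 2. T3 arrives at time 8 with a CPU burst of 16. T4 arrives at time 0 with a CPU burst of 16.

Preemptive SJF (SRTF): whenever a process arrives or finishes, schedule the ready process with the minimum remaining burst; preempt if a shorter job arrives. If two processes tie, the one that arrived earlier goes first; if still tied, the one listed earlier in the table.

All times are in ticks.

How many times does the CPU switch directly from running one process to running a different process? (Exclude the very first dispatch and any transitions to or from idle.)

Gantt: | T2 0-2 | T4 2-5 | T1 5-17 | T4 17-30 | T3 30-46 |
Completion: T1=17  T2=2  T3=46  T4=30
Turnaround (C−A): T1=12  T2=2  T3=38  T4=30

4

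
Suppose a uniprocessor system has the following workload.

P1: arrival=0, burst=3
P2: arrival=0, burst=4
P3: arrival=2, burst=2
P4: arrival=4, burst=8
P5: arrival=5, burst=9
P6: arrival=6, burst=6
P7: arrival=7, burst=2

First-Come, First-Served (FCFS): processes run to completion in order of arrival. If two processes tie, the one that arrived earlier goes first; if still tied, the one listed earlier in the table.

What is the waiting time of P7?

25

Gantt: | P1 0-3 | P2 3-7 | P3 7-9 | P4 9-17 | P5 17-26 | P6 26-32 | P7 32-34 |
Completion: P1=3  P2=7  P3=9  P4=17  P5=26  P6=32  P7=34
Turnaround (C−A): P1=3  P2=7  P3=7  P4=13  P5=21  P6=26  P7=27
Waiting(P7) = turnaround − burst = 27 − 2 = 25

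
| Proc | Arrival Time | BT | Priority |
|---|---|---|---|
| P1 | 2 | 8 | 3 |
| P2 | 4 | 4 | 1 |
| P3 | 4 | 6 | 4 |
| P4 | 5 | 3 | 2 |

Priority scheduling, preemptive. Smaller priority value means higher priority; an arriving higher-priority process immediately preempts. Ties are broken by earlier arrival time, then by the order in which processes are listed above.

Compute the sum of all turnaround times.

44

Timeline: | idle 0-2 | P1 2-4 | P2 4-8 | P4 8-11 | P1 11-17 | P3 17-23 |
Completion: P1=17  P2=8  P3=23  P4=11
Turnaround = completion − arrival: P1=15, P2=4, P3=19, P4=6
Total turnaround = 15 + 4 + 19 + 6 = 44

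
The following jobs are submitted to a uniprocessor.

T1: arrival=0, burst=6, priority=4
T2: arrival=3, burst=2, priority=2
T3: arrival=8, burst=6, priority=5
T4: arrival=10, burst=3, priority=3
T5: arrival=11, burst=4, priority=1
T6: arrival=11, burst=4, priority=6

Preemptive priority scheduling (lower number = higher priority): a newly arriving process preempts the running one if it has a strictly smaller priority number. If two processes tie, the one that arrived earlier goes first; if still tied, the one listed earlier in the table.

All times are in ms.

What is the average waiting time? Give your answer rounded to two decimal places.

Timeline: | T1 0-3 | T2 3-5 | T1 5-8 | T3 8-10 | T4 10-11 | T5 11-15 | T4 15-17 | T3 17-21 | T6 21-25 |
Completion: T1=8  T2=5  T3=21  T4=17  T5=15  T6=25
Turnaround (C−A): T1=8  T2=2  T3=13  T4=7  T5=4  T6=14
Waiting times: T1=2, T2=0, T3=7, T4=4, T5=0, T6=10
Average waiting = (2+0+7+4+0+10) / 6 = 23/6 = 3.83

3.83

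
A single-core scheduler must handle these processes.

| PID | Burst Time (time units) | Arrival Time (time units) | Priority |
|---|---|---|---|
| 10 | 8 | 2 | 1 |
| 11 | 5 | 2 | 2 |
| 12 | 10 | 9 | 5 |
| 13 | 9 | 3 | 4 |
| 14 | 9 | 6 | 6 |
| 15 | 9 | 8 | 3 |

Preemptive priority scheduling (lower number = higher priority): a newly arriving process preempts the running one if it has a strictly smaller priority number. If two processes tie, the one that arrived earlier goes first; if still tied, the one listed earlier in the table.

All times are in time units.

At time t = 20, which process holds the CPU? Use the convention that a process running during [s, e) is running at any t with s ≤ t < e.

Schedule: | idle 0-2 | 10 2-10 | 11 10-15 | 15 15-24 | 13 24-33 | 12 33-43 | 14 43-52 |
Completion: 10=10  11=15  12=43  13=33  14=52  15=24
Turnaround (C−A): 10=8  11=13  12=34  13=30  14=46  15=16

15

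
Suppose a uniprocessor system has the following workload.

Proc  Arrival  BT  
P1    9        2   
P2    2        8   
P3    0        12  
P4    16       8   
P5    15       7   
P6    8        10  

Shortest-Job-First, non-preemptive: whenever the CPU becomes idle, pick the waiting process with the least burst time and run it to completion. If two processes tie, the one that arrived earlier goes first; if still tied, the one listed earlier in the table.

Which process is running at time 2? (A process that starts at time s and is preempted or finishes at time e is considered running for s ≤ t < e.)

P3

Gantt: | P3 0-12 | P1 12-14 | P2 14-22 | P5 22-29 | P4 29-37 | P6 37-47 |
Completion: P1=14  P2=22  P3=12  P4=37  P5=29  P6=47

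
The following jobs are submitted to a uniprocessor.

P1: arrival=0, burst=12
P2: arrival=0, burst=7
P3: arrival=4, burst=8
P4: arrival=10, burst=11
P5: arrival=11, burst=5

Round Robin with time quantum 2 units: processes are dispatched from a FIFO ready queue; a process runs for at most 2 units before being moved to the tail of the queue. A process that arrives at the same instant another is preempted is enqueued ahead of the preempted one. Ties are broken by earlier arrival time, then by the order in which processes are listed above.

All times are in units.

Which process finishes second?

Timeline: | P1 0-2 | P2 2-4 | P1 4-6 | P3 6-8 | P2 8-10 | P1 10-12 | P3 12-14 | P4 14-16 | P2 16-18 | P5 18-20 | P1 20-22 | P3 22-24 | P4 24-26 | P2 26-27 | P5 27-29 | P1 29-31 | P3 31-33 | P4 33-35 | P5 35-36 | P1 36-38 | P4 38-43 |
Completion: P1=38  P2=27  P3=33  P4=43  P5=36
Finish order: P2 → P3 → P5 → P1 → P4

P3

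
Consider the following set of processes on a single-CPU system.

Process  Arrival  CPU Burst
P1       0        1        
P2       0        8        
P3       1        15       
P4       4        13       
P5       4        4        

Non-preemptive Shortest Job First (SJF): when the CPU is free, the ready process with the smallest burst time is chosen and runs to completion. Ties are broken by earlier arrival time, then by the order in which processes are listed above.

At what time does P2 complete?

9

Gantt: | P1 0-1 | P2 1-9 | P5 9-13 | P4 13-26 | P3 26-41 |
Completion: P1=1  P2=9  P3=41  P4=26  P5=13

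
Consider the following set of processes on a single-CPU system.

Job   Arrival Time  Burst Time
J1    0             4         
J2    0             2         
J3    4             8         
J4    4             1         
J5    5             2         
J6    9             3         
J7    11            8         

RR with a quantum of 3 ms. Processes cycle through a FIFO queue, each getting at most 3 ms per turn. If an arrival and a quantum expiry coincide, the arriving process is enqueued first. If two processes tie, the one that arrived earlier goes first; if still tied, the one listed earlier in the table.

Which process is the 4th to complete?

Gantt: | J1 0-3 | J2 3-5 | J1 5-6 | J3 6-9 | J4 9-10 | J5 10-12 | J6 12-15 | J3 15-18 | J7 18-21 | J3 21-23 | J7 23-28 |
Completion: J1=6  J2=5  J3=23  J4=10  J5=12  J6=15  J7=28
Finish order: J2 → J1 → J4 → J5 → J6 → J3 → J7

J5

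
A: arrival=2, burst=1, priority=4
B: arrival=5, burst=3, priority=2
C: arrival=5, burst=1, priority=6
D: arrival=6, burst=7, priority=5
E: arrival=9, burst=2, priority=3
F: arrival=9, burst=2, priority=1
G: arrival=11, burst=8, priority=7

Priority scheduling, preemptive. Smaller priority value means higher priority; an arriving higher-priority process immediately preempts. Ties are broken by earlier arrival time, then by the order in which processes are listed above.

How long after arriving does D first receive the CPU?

2

Schedule: | idle 0-2 | A 2-3 | idle 3-5 | B 5-8 | D 8-9 | F 9-11 | E 11-13 | D 13-19 | C 19-20 | G 20-28 |
Completion: A=3  B=8  C=20  D=19  E=13  F=11  G=28
Response(D) = first start − arrival = 8 − 6 = 2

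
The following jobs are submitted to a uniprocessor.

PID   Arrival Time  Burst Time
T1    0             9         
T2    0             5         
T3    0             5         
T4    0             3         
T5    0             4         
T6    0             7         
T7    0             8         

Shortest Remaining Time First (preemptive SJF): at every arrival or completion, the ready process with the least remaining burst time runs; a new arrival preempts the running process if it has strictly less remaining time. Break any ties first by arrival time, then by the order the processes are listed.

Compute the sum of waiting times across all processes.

95

Timeline: | T4 0-3 | T5 3-7 | T2 7-12 | T3 12-17 | T6 17-24 | T7 24-32 | T1 32-41 |
Completion: T1=41  T2=12  T3=17  T4=3  T5=7  T6=24  T7=32
Turnaround (C−A): T1=41  T2=12  T3=17  T4=3  T5=7  T6=24  T7=32
Waiting = turnaround − burst: T1=32, T2=7, T3=12, T4=0, T5=3, T6=17, T7=24
Total waiting = 32 + 7 + 12 + 0 + 3 + 17 + 24 = 95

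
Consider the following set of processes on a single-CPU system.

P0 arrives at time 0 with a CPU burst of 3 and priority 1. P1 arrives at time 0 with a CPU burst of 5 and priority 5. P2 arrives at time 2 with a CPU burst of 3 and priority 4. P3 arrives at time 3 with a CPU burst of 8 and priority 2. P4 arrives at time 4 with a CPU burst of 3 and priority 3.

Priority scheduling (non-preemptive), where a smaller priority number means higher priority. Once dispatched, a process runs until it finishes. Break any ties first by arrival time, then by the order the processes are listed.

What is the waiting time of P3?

Timeline: | P0 0-3 | P3 3-11 | P4 11-14 | P2 14-17 | P1 17-22 |
Completion: P0=3  P1=22  P2=17  P3=11  P4=14
Waiting(P3) = turnaround − burst = 8 − 8 = 0

0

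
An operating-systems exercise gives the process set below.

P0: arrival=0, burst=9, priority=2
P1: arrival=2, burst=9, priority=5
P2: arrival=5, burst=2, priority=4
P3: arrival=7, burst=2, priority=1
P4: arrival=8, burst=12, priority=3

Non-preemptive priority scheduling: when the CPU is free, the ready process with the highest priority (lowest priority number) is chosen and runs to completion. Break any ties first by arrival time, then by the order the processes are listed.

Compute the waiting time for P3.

2

Gantt: | P0 0-9 | P3 9-11 | P4 11-23 | P2 23-25 | P1 25-34 |
Completion: P0=9  P1=34  P2=25  P3=11  P4=23
Turnaround (C−A): P0=9  P1=32  P2=20  P3=4  P4=15
Waiting(P3) = turnaround − burst = 4 − 2 = 2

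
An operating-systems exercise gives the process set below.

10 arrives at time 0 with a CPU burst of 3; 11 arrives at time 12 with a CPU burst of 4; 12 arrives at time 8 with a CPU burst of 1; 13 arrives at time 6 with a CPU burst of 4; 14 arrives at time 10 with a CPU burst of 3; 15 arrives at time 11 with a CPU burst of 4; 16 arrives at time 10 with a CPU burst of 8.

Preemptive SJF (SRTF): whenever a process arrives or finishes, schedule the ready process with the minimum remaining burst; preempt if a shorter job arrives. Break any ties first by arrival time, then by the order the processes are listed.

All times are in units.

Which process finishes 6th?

11

Schedule: | 10 0-3 | idle 3-6 | 13 6-8 | 12 8-9 | 13 9-11 | 14 11-14 | 15 14-18 | 11 18-22 | 16 22-30 |
Completion: 10=3  11=22  12=9  13=11  14=14  15=18  16=30
Finish order: 10 → 12 → 13 → 14 → 15 → 11 → 16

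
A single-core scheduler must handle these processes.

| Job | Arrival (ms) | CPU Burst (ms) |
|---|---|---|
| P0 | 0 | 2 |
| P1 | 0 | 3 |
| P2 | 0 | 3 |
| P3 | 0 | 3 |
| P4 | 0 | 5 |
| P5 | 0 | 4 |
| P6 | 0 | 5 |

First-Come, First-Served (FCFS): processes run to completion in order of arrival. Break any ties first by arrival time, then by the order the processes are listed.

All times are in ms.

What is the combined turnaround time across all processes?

87

Timeline: | P0 0-2 | P1 2-5 | P2 5-8 | P3 8-11 | P4 11-16 | P5 16-20 | P6 20-25 |
Completion: P0=2  P1=5  P2=8  P3=11  P4=16  P5=20  P6=25
Turnaround (C−A): P0=2  P1=5  P2=8  P3=11  P4=16  P5=20  P6=25
Turnaround = completion − arrival: P0=2, P1=5, P2=8, P3=11, P4=16, P5=20, P6=25
Total turnaround = 2 + 5 + 8 + 11 + 16 + 20 + 25 = 87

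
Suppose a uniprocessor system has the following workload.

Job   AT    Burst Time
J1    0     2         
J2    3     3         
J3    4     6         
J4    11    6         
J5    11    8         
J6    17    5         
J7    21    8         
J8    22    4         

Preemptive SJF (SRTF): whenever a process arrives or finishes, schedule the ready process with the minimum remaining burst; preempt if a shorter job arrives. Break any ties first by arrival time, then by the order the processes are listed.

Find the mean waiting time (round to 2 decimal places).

4.38

Timeline: | J1 0-2 | idle 2-3 | J2 3-6 | J3 6-12 | J4 12-18 | J6 18-23 | J8 23-27 | J5 27-35 | J7 35-43 |
Completion: J1=2  J2=6  J3=12  J4=18  J5=35  J6=23  J7=43  J8=27
Waiting times: J1=0, J2=0, J3=2, J4=1, J5=16, J6=1, J7=14, J8=1
Average waiting = (0+0+2+1+16+1+14+1) / 8 = 35/8 = 4.38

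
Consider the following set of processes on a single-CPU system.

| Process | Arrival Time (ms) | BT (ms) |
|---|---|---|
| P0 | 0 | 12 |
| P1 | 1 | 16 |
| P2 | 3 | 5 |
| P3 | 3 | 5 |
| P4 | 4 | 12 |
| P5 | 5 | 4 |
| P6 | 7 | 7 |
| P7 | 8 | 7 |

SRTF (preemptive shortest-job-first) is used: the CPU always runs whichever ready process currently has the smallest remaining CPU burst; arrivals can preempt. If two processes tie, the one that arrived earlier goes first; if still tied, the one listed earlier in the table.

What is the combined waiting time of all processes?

153

Schedule: | P0 0-3 | P2 3-8 | P5 8-12 | P3 12-17 | P6 17-24 | P7 24-31 | P0 31-40 | P4 40-52 | P1 52-68 |
Completion: P0=40  P1=68  P2=8  P3=17  P4=52  P5=12  P6=24  P7=31
Turnaround (C−A): P0=40  P1=67  P2=5  P3=14  P4=48  P5=7  P6=17  P7=23
Waiting = turnaround − burst: P0=28, P1=51, P2=0, P3=9, P4=36, P5=3, P6=10, P7=16
Total waiting = 28 + 51 + 0 + 9 + 36 + 3 + 10 + 16 = 153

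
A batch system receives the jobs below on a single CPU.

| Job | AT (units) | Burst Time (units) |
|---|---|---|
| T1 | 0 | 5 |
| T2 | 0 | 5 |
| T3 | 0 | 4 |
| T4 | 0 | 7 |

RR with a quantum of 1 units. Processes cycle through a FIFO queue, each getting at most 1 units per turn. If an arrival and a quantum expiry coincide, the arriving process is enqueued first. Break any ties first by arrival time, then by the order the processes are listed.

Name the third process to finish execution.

T2

Schedule: | T1 0-1 | T2 1-2 | T3 2-3 | T4 3-4 | T1 4-5 | T2 5-6 | T3 6-7 | T4 7-8 | T1 8-9 | T2 9-10 | T3 10-11 | T4 11-12 | T1 12-13 | T2 13-14 | T3 14-15 | T4 15-16 | T1 16-17 | T2 17-18 | T4 18-21 |
Completion: T1=17  T2=18  T3=15  T4=21
Turnaround (C−A): T1=17  T2=18  T3=15  T4=21
Finish order: T3 → T1 → T2 → T4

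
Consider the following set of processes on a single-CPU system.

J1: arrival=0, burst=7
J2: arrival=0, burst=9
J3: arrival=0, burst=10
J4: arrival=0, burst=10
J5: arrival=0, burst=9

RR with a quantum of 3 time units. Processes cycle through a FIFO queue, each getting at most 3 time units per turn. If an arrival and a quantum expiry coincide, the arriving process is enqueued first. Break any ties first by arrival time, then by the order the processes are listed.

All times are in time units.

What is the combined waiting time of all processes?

152

Gantt: | J1 0-3 | J2 3-6 | J3 6-9 | J4 9-12 | J5 12-15 | J1 15-18 | J2 18-21 | J3 21-24 | J4 24-27 | J5 27-30 | J1 30-31 | J2 31-34 | J3 34-37 | J4 37-40 | J5 40-43 | J3 43-44 | J4 44-45 |
Completion: J1=31  J2=34  J3=44  J4=45  J5=43
Turnaround (C−A): J1=31  J2=34  J3=44  J4=45  J5=43
Waiting = turnaround − burst: J1=24, J2=25, J3=34, J4=35, J5=34
Total waiting = 24 + 25 + 34 + 35 + 34 = 152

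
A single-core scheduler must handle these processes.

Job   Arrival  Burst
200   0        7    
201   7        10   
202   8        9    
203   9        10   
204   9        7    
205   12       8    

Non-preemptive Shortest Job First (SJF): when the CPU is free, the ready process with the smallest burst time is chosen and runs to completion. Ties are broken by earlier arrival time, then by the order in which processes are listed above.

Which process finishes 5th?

Gantt: | 200 0-7 | 201 7-17 | 204 17-24 | 205 24-32 | 202 32-41 | 203 41-51 |
Completion: 200=7  201=17  202=41  203=51  204=24  205=32
Finish order: 200 → 201 → 204 → 205 → 202 → 203

202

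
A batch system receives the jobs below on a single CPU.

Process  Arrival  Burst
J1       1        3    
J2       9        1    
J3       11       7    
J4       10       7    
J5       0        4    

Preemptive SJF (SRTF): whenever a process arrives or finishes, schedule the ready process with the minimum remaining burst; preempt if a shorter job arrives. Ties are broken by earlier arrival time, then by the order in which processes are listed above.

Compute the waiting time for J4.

0

Gantt: | J5 0-4 | J1 4-7 | idle 7-9 | J2 9-10 | J4 10-17 | J3 17-24 |
Completion: J1=7  J2=10  J3=24  J4=17  J5=4
Turnaround (C−A): J1=6  J2=1  J3=13  J4=7  J5=4
Waiting(J4) = turnaround − burst = 7 − 7 = 0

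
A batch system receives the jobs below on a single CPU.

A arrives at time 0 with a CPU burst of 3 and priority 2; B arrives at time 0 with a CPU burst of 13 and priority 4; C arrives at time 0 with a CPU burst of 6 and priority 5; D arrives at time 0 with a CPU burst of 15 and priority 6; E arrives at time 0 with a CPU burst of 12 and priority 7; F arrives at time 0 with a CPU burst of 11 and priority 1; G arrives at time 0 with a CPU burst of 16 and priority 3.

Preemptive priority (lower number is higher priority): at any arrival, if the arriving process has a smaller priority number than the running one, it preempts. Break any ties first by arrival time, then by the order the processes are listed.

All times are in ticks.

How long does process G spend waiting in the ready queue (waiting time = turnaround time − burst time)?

Gantt: | F 0-11 | A 11-14 | G 14-30 | B 30-43 | C 43-49 | D 49-64 | E 64-76 |
Completion: A=14  B=43  C=49  D=64  E=76  F=11  G=30
Turnaround (C−A): A=14  B=43  C=49  D=64  E=76  F=11  G=30
Waiting(G) = turnaround − burst = 30 − 16 = 14

14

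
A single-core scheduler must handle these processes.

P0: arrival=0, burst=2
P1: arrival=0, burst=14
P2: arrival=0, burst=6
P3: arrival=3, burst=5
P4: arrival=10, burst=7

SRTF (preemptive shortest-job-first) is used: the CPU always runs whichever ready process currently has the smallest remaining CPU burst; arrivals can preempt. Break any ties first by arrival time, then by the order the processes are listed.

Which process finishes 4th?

Gantt: | P0 0-2 | P2 2-8 | P3 8-13 | P4 13-20 | P1 20-34 |
Completion: P0=2  P1=34  P2=8  P3=13  P4=20
Turnaround (C−A): P0=2  P1=34  P2=8  P3=10  P4=10
Finish order: P0 → P2 → P3 → P4 → P1

P4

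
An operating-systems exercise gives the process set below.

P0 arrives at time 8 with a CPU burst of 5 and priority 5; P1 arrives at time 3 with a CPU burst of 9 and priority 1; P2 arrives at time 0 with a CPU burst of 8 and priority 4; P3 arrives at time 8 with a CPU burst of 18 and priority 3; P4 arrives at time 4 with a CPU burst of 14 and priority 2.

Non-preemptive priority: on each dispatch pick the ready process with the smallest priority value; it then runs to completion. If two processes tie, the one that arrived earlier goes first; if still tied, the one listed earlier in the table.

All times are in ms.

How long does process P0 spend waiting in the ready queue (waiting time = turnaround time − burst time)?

41

Gantt: | P2 0-8 | P1 8-17 | P4 17-31 | P3 31-49 | P0 49-54 |
Completion: P0=54  P1=17  P2=8  P3=49  P4=31
Waiting(P0) = turnaround − burst = 46 − 5 = 41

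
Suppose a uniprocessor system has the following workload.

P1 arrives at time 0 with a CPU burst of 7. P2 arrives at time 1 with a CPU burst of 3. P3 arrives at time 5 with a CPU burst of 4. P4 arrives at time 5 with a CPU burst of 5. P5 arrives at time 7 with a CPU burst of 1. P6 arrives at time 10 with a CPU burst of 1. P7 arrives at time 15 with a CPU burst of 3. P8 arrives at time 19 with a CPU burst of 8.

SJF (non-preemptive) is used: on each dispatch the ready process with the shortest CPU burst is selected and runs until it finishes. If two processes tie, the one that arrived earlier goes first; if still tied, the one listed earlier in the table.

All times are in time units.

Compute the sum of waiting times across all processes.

Gantt: | P1 0-7 | P5 7-8 | P2 8-11 | P6 11-12 | P3 12-16 | P7 16-19 | P4 19-24 | P8 24-32 |
Completion: P1=7  P2=11  P3=16  P4=24  P5=8  P6=12  P7=19  P8=32
Waiting = turnaround − burst: P1=0, P2=7, P3=7, P4=14, P5=0, P6=1, P7=1, P8=5
Total waiting = 0 + 7 + 7 + 14 + 0 + 1 + 1 + 5 = 35

35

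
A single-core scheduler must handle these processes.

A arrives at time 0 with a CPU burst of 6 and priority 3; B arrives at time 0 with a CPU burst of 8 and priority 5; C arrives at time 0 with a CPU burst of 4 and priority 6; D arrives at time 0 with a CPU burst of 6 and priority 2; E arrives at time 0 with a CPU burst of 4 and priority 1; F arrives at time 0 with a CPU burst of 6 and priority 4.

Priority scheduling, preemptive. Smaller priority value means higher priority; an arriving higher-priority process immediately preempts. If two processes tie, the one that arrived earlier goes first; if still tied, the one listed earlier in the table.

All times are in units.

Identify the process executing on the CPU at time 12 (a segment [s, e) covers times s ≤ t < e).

Gantt: | E 0-4 | D 4-10 | A 10-16 | F 16-22 | B 22-30 | C 30-34 |
Completion: A=16  B=30  C=34  D=10  E=4  F=22
Turnaround (C−A): A=16  B=30  C=34  D=10  E=4  F=22

A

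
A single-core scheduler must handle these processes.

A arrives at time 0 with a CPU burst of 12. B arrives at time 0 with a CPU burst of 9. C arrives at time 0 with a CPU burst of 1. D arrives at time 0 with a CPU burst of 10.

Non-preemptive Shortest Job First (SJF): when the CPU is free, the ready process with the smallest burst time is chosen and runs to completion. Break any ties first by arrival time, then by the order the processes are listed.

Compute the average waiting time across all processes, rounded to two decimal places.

7.75

Schedule: | C 0-1 | B 1-10 | D 10-20 | A 20-32 |
Completion: A=32  B=10  C=1  D=20
Turnaround (C−A): A=32  B=10  C=1  D=20
Waiting times: A=20, B=1, C=0, D=10
Average waiting = (20+1+0+10) / 4 = 31/4 = 7.75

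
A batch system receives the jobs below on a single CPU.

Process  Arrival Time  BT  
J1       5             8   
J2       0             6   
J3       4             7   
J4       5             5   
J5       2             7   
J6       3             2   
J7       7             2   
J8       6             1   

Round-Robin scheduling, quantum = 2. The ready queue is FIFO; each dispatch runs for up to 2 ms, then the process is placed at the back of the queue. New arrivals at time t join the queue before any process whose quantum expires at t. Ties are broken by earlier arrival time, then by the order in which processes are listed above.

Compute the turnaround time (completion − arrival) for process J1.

Schedule: | J2 0-2 | J5 2-4 | J2 4-6 | J6 6-8 | J3 8-10 | J5 10-12 | J1 12-14 | J4 14-16 | J8 16-17 | J2 17-19 | J7 19-21 | J3 21-23 | J5 23-25 | J1 25-27 | J4 27-29 | J3 29-31 | J5 31-32 | J1 32-34 | J4 34-35 | J3 35-36 | J1 36-38 |
Completion: J1=38  J2=19  J3=36  J4=35  J5=32  J6=8  J7=21  J8=17
Turnaround (C−A): J1=33  J2=19  J3=32  J4=30  J5=30  J6=5  J7=14  J8=11
Turnaround(J1) = completion − arrival = 38 − 5 = 33

33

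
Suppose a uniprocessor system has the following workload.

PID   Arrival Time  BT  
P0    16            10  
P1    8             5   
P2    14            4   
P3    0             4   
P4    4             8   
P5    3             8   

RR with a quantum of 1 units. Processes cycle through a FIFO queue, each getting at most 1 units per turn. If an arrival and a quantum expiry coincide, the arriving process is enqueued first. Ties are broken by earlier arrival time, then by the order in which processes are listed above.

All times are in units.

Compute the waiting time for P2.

Schedule: | P3 0-3 | P5 3-4 | P3 4-5 | P4 5-6 | P5 6-7 | P4 7-8 | P5 8-9 | P1 9-10 | P4 10-11 | P5 11-12 | P1 12-13 | P4 13-14 | P5 14-15 | P1 15-16 | P2 16-17 | P4 17-18 | P5 18-19 | P0 19-20 | P1 20-21 | P2 21-22 | P4 22-23 | P5 23-24 | P0 24-25 | P1 25-26 | P2 26-27 | P4 27-28 | P5 28-29 | P0 29-30 | P2 30-31 | P4 31-32 | P0 32-39 |
Completion: P0=39  P1=26  P2=31  P3=5  P4=32  P5=29
Turnaround (C−A): P0=23  P1=18  P2=17  P3=5  P4=28  P5=26
Waiting(P2) = turnaround − burst = 17 − 4 = 13

13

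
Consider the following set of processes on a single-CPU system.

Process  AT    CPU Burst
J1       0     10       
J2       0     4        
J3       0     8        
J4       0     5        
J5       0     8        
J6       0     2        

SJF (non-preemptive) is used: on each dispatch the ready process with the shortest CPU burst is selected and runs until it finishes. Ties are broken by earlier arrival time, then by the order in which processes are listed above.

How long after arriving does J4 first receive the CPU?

Gantt: | J6 0-2 | J2 2-6 | J4 6-11 | J3 11-19 | J5 19-27 | J1 27-37 |
Completion: J1=37  J2=6  J3=19  J4=11  J5=27  J6=2
Turnaround (C−A): J1=37  J2=6  J3=19  J4=11  J5=27  J6=2
Response(J4) = first start − arrival = 6 − 0 = 6

6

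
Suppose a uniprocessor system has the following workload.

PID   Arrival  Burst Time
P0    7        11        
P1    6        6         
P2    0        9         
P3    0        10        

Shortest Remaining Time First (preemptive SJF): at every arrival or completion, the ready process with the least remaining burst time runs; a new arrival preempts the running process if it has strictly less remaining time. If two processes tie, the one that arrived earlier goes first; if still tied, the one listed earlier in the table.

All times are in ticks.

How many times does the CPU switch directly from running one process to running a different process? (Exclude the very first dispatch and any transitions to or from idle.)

Timeline: | P2 0-9 | P1 9-15 | P3 15-25 | P0 25-36 |
Completion: P0=36  P1=15  P2=9  P3=25
Turnaround (C−A): P0=29  P1=9  P2=9  P3=25

3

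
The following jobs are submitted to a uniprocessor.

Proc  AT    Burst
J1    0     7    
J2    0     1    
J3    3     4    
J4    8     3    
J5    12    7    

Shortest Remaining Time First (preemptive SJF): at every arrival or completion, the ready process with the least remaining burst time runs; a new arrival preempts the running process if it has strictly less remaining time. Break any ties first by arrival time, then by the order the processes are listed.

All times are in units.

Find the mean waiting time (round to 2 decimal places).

Timeline: | J2 0-1 | J1 1-3 | J3 3-7 | J1 7-8 | J4 8-11 | J1 11-15 | J5 15-22 |
Completion: J1=15  J2=1  J3=7  J4=11  J5=22
Turnaround (C−A): J1=15  J2=1  J3=4  J4=3  J5=10
Waiting times: J1=8, J2=0, J3=0, J4=0, J5=3
Average waiting = (8+0+0+0+3) / 5 = 11/5 = 2.20

2.20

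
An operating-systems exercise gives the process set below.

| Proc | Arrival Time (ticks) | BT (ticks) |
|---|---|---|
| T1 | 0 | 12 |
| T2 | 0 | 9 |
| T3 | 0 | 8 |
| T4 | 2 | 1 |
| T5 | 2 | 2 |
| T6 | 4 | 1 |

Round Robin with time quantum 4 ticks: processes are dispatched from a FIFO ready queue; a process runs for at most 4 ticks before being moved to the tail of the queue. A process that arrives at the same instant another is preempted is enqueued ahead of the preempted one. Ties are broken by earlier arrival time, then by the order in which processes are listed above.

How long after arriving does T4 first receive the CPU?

Timeline: | T1 0-4 | T2 4-8 | T3 8-12 | T4 12-13 | T5 13-15 | T6 15-16 | T1 16-20 | T2 20-24 | T3 24-28 | T1 28-32 | T2 32-33 |
Completion: T1=32  T2=33  T3=28  T4=13  T5=15  T6=16
Response(T4) = first start − arrival = 12 − 2 = 10

10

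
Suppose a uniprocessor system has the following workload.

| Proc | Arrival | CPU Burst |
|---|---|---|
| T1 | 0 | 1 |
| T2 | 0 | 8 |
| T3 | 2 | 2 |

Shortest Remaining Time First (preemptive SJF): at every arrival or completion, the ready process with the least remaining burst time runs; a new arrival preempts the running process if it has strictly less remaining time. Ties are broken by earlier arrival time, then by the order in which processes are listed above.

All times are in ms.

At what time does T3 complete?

4

Timeline: | T1 0-1 | T2 1-2 | T3 2-4 | T2 4-11 |
Completion: T1=1  T2=11  T3=4
Turnaround (C−A): T1=1  T2=11  T3=2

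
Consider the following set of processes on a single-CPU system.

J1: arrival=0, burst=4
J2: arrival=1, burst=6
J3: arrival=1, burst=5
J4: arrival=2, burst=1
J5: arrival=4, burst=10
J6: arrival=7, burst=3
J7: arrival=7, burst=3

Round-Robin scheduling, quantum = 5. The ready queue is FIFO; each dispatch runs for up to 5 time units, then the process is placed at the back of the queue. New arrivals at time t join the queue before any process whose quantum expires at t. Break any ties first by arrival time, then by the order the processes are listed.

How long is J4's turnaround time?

Timeline: | J1 0-4 | J2 4-9 | J3 9-14 | J4 14-15 | J5 15-20 | J6 20-23 | J7 23-26 | J2 26-27 | J5 27-32 |
Completion: J1=4  J2=27  J3=14  J4=15  J5=32  J6=23  J7=26
Turnaround (C−A): J1=4  J2=26  J3=13  J4=13  J5=28  J6=16  J7=19
Turnaround(J4) = completion − arrival = 15 − 2 = 13

13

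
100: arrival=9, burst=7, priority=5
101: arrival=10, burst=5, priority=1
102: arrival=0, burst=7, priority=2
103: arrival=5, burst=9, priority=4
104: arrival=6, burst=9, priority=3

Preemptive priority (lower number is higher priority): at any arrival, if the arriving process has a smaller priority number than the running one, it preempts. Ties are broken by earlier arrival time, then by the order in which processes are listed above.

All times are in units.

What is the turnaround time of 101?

5

Timeline: | 102 0-7 | 104 7-10 | 101 10-15 | 104 15-21 | 103 21-30 | 100 30-37 |
Completion: 100=37  101=15  102=7  103=30  104=21
Turnaround (C−A): 100=28  101=5  102=7  103=25  104=15
Turnaround(101) = completion − arrival = 15 − 10 = 5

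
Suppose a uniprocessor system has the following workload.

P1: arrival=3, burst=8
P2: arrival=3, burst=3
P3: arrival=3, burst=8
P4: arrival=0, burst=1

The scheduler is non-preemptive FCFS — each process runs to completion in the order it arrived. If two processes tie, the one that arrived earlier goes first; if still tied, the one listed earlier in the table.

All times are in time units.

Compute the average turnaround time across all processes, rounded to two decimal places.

Timeline: | P4 0-1 | idle 1-3 | P1 3-11 | P2 11-14 | P3 14-22 |
Completion: P1=11  P2=14  P3=22  P4=1
Turnaround (C−A): P1=8  P2=11  P3=19  P4=1
Turnaround times: P1=8, P2=11, P3=19, P4=1
Average turnaround = (8+11+19+1) / 4 = 39/4 = 9.75

9.75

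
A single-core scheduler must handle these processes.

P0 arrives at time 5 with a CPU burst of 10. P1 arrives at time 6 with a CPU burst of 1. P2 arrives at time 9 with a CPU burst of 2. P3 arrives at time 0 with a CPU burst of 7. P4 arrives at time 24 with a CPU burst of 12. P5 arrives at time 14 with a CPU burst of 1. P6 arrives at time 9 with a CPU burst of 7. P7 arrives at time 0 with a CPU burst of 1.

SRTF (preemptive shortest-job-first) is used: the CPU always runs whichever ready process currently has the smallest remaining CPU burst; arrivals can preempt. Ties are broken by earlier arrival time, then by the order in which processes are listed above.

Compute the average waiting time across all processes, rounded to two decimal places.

3.00

Gantt: | P7 0-1 | P3 1-6 | P1 6-7 | P3 7-9 | P2 9-11 | P6 11-14 | P5 14-15 | P6 15-19 | P0 19-29 | P4 29-41 |
Completion: P0=29  P1=7  P2=11  P3=9  P4=41  P5=15  P6=19  P7=1
Waiting times: P0=14, P1=0, P2=0, P3=2, P4=5, P5=0, P6=3, P7=0
Average waiting = (14+0+0+2+5+0+3+0) / 8 = 24/8 = 3.00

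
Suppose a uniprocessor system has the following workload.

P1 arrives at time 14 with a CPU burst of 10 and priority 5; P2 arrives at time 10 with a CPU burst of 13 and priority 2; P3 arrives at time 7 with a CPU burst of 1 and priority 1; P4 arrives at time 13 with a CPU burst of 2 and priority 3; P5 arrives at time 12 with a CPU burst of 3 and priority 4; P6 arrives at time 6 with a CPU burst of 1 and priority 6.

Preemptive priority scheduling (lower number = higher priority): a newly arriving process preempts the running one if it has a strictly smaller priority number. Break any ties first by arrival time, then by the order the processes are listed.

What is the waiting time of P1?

Gantt: | idle 0-6 | P6 6-7 | P3 7-8 | idle 8-10 | P2 10-23 | P4 23-25 | P5 25-28 | P1 28-38 |
Completion: P1=38  P2=23  P3=8  P4=25  P5=28  P6=7
Turnaround (C−A): P1=24  P2=13  P3=1  P4=12  P5=16  P6=1
Waiting(P1) = turnaround − burst = 24 − 10 = 14

14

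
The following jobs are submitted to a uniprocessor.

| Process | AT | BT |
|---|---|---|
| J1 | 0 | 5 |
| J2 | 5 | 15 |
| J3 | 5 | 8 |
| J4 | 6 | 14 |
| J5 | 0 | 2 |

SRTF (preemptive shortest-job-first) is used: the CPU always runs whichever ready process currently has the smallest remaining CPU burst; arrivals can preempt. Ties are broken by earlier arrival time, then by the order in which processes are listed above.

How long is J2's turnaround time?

39

Timeline: | J5 0-2 | J1 2-7 | J3 7-15 | J4 15-29 | J2 29-44 |
Completion: J1=7  J2=44  J3=15  J4=29  J5=2
Turnaround(J2) = completion − arrival = 44 − 5 = 39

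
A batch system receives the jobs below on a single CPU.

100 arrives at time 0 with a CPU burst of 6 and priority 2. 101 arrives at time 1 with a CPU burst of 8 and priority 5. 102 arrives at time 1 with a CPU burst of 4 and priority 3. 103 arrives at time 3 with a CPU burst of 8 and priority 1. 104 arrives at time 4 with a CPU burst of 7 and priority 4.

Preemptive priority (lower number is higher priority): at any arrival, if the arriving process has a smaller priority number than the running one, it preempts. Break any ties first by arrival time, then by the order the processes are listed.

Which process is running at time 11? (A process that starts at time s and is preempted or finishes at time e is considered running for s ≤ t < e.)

100

Timeline: | 100 0-3 | 103 3-11 | 100 11-14 | 102 14-18 | 104 18-25 | 101 25-33 |
Completion: 100=14  101=33  102=18  103=11  104=25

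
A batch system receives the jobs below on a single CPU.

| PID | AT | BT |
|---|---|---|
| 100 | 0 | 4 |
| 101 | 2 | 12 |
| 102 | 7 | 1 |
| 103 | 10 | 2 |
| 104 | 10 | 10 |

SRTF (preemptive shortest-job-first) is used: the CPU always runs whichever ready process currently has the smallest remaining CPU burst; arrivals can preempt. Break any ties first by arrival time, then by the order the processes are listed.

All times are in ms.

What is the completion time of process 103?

12

Gantt: | 100 0-4 | 101 4-7 | 102 7-8 | 101 8-10 | 103 10-12 | 101 12-19 | 104 19-29 |
Completion: 100=4  101=19  102=8  103=12  104=29
Turnaround (C−A): 100=4  101=17  102=1  103=2  104=19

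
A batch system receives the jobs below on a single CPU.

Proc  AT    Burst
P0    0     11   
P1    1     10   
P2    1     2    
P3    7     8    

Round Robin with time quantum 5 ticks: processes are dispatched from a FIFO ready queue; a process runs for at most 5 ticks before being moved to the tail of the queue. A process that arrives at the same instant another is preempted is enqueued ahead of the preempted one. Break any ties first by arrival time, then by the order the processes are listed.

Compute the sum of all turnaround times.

89

Schedule: | P0 0-5 | P1 5-10 | P2 10-12 | P0 12-17 | P3 17-22 | P1 22-27 | P0 27-28 | P3 28-31 |
Completion: P0=28  P1=27  P2=12  P3=31
Turnaround = completion − arrival: P0=28, P1=26, P2=11, P3=24
Total turnaround = 28 + 26 + 11 + 24 = 89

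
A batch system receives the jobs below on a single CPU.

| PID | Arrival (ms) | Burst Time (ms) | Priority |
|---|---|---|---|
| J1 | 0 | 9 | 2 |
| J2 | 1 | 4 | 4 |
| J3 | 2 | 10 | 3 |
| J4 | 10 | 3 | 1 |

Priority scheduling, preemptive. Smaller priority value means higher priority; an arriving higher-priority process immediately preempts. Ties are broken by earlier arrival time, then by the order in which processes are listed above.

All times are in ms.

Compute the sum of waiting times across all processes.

Gantt: | J1 0-9 | J3 9-10 | J4 10-13 | J3 13-22 | J2 22-26 |
Completion: J1=9  J2=26  J3=22  J4=13
Waiting = turnaround − burst: J1=0, J2=21, J3=10, J4=0
Total waiting = 0 + 21 + 10 + 0 = 31

31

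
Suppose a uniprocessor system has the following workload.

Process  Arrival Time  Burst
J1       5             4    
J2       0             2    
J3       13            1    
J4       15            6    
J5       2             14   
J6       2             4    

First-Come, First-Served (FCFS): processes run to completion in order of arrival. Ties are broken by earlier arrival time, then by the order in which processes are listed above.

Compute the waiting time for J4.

Timeline: | J2 0-2 | J5 2-16 | J6 16-20 | J1 20-24 | J3 24-25 | J4 25-31 |
Completion: J1=24  J2=2  J3=25  J4=31  J5=16  J6=20
Turnaround (C−A): J1=19  J2=2  J3=12  J4=16  J5=14  J6=18
Waiting(J4) = turnaround − burst = 16 − 6 = 10

10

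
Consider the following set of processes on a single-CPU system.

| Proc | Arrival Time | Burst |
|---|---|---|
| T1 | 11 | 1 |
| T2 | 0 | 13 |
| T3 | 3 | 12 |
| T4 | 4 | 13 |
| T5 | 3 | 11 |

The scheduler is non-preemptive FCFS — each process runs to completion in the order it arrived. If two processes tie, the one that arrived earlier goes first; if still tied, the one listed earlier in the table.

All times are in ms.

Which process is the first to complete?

Timeline: | T2 0-13 | T3 13-25 | T5 25-36 | T4 36-49 | T1 49-50 |
Completion: T1=50  T2=13  T3=25  T4=49  T5=36
Turnaround (C−A): T1=39  T2=13  T3=22  T4=45  T5=33
Finish order: T2 → T3 → T5 → T4 → T1

T2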